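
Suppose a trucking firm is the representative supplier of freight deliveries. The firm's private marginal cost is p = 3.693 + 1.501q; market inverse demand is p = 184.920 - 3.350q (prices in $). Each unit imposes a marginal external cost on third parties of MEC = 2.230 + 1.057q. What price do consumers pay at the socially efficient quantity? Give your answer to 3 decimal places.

P = $83.424

Social marginal cost = private MC + MEC = 5.923 + 2.558q.
Set SMC = demand: 5.923 + 2.558q = 184.920 - 3.350q → q* = 30.2974.
Consumer price on the demand curve at q*: 184.920 − 3.350×30.2974 = 83.4237.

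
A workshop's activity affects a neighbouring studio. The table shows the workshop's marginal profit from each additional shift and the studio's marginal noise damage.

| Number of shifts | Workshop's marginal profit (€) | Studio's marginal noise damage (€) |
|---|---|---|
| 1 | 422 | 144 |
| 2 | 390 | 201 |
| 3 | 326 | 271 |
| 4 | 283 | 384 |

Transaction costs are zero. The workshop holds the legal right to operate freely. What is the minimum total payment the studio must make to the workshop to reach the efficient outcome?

€283

Left alone the workshop would choose level 4 (marginal profit stays positive).
Efficient level: k* = 3 (marginal profit ≥ marginal noise damage through 3).
The studio must at least cover the workshop's forgone profit from cutting 4→3: 283 = 283.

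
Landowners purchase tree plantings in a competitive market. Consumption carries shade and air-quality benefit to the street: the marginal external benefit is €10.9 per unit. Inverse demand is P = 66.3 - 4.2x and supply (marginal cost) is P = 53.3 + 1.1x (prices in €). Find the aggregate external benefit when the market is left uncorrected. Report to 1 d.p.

Market equilibrium (private): 53.3 + 1.1x = 66.3 - 4.2x → x_m = 2.4528.
Total external benefit = MEB × x_m = 10.9 × 2.4528 = 26.7355.

€26.7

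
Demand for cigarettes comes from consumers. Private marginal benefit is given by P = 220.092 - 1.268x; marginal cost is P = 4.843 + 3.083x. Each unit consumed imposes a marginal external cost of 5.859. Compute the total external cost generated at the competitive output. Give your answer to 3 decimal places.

289.852

Market equilibrium (private): 4.843 + 3.083x = 220.092 - 1.268x → x_m = 49.4712.
Total external cost = MEC × x_m = 5.859 × 49.4712 = 289.8518.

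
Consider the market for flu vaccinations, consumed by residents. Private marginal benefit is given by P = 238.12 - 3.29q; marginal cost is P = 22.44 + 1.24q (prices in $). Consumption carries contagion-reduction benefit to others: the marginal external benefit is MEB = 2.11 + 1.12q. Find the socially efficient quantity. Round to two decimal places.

Social marginal benefit = demand + MEB = 240.23 - 2.17q.
Set SMB = MC: 240.23 - 2.17q = 22.44 + 1.24q → q* = 63.8680.

q* = 63.87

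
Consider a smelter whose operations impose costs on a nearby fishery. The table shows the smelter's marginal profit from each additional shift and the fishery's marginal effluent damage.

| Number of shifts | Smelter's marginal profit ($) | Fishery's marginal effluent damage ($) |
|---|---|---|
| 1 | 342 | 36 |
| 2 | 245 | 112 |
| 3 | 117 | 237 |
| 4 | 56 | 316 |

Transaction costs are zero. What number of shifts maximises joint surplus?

Bargaining reaches the level where marginal profit last exceeds marginal effluent damage.
That holds through level 2 (245 ≥ 112) but not at 3 (117 < 237).

2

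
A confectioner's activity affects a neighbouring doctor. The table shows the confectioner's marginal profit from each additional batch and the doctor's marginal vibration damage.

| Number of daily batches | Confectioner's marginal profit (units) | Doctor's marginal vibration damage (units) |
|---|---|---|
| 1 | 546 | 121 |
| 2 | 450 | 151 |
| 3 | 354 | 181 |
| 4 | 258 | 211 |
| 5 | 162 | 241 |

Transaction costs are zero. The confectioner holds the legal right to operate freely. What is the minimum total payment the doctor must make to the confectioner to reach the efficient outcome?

Left alone the confectioner would choose level 5 (marginal profit stays positive).
Efficient level: k* = 4 (marginal profit ≥ marginal vibration damage through 4).
The doctor must at least cover the confectioner's forgone profit from cutting 5→4: 162 = 162.

162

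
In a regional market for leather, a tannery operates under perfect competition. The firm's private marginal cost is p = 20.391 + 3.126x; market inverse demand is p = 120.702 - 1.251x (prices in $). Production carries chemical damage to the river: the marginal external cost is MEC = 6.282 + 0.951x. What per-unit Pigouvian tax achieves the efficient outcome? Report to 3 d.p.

Social marginal cost = private MC + MEC = 26.673 + 4.077x.
Set SMC = demand: 26.673 + 4.077x = 120.702 - 1.251x → x* = 17.6481.
The Pigouvian tax equals MEC at x*: 6.282 + 0.951×17.6481 = 23.0653.

tax = $23.065 per unit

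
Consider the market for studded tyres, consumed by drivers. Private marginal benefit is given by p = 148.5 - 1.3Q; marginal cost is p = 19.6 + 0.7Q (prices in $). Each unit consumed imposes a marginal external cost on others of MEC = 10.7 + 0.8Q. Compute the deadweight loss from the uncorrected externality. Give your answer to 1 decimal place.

Market equilibrium (private): 19.6 + 0.7Q = 148.5 - 1.3Q → Q_m = 64.4500.
Social marginal benefit = demand − MEC = 137.8 - 2.1Q.
Set SMB = MC: 137.8 - 2.1Q = 19.6 + 0.7Q → Q* = 42.2143.
Height of the DWL triangle at Q_m is MC(Q_m) − SMB(Q_m) = MEC(Q_m) = 62.2600.
DWL = ½ × 22.2357 × 62.2600 = 692.1973.

DWL = $692.2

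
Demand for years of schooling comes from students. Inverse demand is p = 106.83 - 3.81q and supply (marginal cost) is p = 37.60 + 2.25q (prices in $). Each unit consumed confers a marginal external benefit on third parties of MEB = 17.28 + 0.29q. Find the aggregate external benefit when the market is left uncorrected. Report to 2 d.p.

$216.33

Market equilibrium (private): 37.60 + 2.25q = 106.83 - 3.81q → q_m = 11.4241.
Total external benefit = ∫₀^{q_m} (17.28 + 0.29q) dq = 17.28×11.4241 + ½×0.29×11.4241² = 216.3324.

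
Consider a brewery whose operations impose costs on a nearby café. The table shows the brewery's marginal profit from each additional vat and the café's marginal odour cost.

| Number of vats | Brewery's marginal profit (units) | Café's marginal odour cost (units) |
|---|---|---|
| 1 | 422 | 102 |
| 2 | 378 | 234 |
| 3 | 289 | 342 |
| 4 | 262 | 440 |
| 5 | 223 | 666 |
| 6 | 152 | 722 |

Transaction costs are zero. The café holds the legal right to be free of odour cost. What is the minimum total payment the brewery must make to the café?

Efficient level: marginal profit ≥ marginal odour cost through level 2, so k* = 2.
With the café holding the right, the brewery must at least compensate total damage at k*: 102 + 234 = 336.

336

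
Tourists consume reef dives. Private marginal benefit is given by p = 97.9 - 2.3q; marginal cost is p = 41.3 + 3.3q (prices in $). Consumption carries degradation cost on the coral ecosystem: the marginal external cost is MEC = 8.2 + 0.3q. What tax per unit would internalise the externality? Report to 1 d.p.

Social marginal benefit = demand − MEC = 89.7 - 2.6q.
Set SMB = MC: 89.7 - 2.6q = 41.3 + 3.3q → q* = 8.2034.
The Pigouvian tax equals MEC at q*: 8.2 + 0.3×8.2034 = 10.6610.

tax = $10.7 per unit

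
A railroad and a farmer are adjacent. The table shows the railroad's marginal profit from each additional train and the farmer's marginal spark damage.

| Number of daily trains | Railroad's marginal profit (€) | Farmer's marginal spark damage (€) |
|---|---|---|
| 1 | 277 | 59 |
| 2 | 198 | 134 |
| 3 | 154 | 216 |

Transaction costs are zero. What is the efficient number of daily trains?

Bargaining reaches the level where marginal profit last exceeds marginal spark damage.
That holds through level 2 (198 ≥ 134) but not at 3 (154 < 216).

2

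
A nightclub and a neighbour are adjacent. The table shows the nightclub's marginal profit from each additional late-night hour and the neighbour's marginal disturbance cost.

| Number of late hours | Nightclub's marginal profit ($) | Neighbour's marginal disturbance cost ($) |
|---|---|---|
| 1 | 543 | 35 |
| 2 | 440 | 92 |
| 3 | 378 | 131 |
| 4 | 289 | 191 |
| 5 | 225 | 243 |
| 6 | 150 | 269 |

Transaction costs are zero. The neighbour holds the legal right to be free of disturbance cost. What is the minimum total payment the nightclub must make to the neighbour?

$449

Efficient level: marginal profit ≥ marginal disturbance cost through level 4, so k* = 4.
With the neighbour holding the right, the nightclub must at least compensate total damage at k*: 35 + 92 + 131 + 191 = 449.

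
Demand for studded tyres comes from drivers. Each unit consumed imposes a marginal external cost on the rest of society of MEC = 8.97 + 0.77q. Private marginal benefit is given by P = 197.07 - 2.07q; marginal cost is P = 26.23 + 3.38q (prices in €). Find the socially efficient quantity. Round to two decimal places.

q* = 26.02

Social marginal benefit = demand − MEC = 188.10 - 2.84q.
Set SMB = MC: 188.10 - 2.84q = 26.23 + 3.38q → q* = 26.0241.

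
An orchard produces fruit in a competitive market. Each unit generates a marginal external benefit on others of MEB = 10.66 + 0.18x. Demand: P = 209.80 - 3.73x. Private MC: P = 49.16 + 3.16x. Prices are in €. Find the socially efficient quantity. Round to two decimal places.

Social marginal cost = private MC − MEB = 38.50 + 2.98x.
Set SMC = demand: 38.50 + 2.98x = 209.80 - 3.73x → x* = 25.5291.

x* = 25.53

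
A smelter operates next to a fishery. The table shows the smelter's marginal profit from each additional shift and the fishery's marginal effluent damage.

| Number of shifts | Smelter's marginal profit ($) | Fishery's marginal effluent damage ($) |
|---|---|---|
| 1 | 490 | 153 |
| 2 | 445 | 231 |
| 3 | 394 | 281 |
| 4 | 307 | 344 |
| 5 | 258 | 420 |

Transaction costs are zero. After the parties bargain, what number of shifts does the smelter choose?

Bargaining reaches the level where marginal profit last exceeds marginal effluent damage.
That holds through level 3 (394 ≥ 281) but not at 4 (307 < 344).

3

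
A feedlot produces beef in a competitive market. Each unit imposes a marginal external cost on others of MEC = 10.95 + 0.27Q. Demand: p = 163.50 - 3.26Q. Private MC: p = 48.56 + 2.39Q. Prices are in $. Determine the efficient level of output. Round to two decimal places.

Social marginal cost = private MC + MEC = 59.51 + 2.66Q.
Set SMC = demand: 59.51 + 2.66Q = 163.50 - 3.26Q → Q* = 17.5659.

Q* = 17.57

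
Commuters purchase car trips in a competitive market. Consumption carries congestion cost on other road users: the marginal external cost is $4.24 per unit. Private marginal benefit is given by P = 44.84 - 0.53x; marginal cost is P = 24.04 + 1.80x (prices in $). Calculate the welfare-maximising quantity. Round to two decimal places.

x* = 7.11

Social marginal benefit = demand − MEC = 40.60 - 0.53x.
Set SMB = MC: 40.60 - 0.53x = 24.04 + 1.80x → x* = 7.1073.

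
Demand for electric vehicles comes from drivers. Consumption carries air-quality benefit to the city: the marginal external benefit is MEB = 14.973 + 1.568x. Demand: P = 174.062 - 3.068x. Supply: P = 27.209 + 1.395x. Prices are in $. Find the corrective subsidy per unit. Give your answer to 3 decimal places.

subsidy = $102.622 per unit

Social marginal benefit = demand + MEB = 189.035 - 1.500x.
Set SMB = MC: 189.035 - 1.500x = 27.209 + 1.395x → x* = 55.8984.
The Pigouvian subsidy equals MEB at x*: 14.973 + 1.568×55.8984 = 102.6217.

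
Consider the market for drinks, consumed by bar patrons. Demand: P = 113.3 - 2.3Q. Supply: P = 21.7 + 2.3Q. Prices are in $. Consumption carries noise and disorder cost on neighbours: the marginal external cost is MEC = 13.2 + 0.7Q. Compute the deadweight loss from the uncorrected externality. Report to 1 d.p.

DWL = $69.5

Market equilibrium (private): 21.7 + 2.3Q = 113.3 - 2.3Q → Q_m = 19.9130.
Social marginal benefit = demand − MEC = 100.1 - 3.0Q.
Set SMB = MC: 100.1 - 3.0Q = 21.7 + 2.3Q → Q* = 14.7925.
The loss is the area between SMB and MC from Q* to Q_m; with linear curves that's a triangle of height MEC(Q_m).
DWL = ½ × 5.1205 × 27.1391 = 69.4829.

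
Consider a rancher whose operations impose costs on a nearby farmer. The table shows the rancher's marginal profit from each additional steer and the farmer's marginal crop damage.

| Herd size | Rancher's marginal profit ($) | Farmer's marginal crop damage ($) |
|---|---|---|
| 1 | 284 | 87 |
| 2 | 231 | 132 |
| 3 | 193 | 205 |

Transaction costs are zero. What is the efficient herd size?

2

Bargaining reaches the level where marginal profit last exceeds marginal crop damage.
That holds through level 2 (231 ≥ 132) but not at 3 (193 < 205).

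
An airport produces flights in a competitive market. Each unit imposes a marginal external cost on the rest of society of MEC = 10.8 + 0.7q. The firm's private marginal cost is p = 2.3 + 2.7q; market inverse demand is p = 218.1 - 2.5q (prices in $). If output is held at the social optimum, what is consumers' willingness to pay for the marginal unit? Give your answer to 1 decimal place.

P = $131.2

Social marginal cost = private MC + MEC = 13.1 + 3.4q.
Set SMC = demand: 13.1 + 3.4q = 218.1 - 2.5q → q* = 34.7458.
Consumer price on the demand curve at q*: 218.1 − 2.5×34.7458 = 131.2355.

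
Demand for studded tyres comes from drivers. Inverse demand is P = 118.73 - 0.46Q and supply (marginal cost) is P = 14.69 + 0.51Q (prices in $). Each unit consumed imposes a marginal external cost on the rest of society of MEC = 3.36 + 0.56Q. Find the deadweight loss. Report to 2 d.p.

DWL = $1314.59

Market equilibrium (private): 14.69 + 0.51Q = 118.73 - 0.46Q → Q_m = 107.2577.
Social marginal benefit = demand − MEC = 115.37 - 1.02Q.
Set SMB = MC: 115.37 - 1.02Q = 14.69 + 0.51Q → Q* = 65.8039.
The welfare-loss triangle has base |Q_m − Q*| and height MEC(Q_m) (the vertical gap between SMB and MC is zero at Q* and MEC at Q_m).
DWL = ½ × 41.4538 × 63.4243 = 1314.5891.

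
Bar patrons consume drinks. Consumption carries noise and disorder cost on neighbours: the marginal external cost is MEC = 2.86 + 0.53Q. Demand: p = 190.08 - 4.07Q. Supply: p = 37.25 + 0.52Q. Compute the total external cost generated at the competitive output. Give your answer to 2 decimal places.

Market equilibrium (private): 37.25 + 0.52Q = 190.08 - 4.07Q → Q_m = 33.2963.
Total external cost = ∫₀^{Q_m} (2.86 + 0.53Q) dQ = 2.86×33.2963 + ½×0.53×33.2963² = 389.0180.

389.02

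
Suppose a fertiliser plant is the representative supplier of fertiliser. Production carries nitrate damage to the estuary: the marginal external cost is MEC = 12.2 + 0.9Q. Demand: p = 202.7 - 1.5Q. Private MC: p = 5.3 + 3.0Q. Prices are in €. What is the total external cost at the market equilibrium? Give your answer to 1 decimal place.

€1401.1

Market equilibrium (private): 5.3 + 3.0Q = 202.7 - 1.5Q → Q_m = 43.8667.
Total external cost = ∫₀^{Q_m} (12.2 + 0.9Q) dQ = 12.2×43.8667 + ½×0.9×43.8667² = 1401.1031.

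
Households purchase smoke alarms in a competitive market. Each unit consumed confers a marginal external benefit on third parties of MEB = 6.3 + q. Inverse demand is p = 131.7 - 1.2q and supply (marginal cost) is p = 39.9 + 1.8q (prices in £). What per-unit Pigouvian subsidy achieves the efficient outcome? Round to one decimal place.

subsidy = £55.4 per unit

Social marginal benefit = demand + MEB = 138.0 - 0.2q.
Set SMB = MC: 138.0 - 0.2q = 39.9 + 1.8q → q* = 49.0500.
The Pigouvian subsidy equals MEB at q*: 6.3 + 1.0×49.0500 = 55.3500.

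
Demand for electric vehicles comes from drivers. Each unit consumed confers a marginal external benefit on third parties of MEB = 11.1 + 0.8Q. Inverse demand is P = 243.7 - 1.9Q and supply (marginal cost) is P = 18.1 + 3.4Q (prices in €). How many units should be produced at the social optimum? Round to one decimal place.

Social marginal benefit = demand + MEB = 254.8 - 1.1Q.
Set SMB = MC: 254.8 - 1.1Q = 18.1 + 3.4Q → Q* = 52.6000.

Q* = 52.6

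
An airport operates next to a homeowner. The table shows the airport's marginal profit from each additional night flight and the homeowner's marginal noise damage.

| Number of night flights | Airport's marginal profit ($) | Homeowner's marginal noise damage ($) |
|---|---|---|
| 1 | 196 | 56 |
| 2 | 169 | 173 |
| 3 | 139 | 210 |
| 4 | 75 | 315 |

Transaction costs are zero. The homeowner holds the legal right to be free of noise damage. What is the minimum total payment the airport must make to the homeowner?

Efficient level: marginal profit ≥ marginal noise damage through level 1, so k* = 1.
With the homeowner holding the right, the airport must at least compensate total damage at k*: 56 = 56.

$56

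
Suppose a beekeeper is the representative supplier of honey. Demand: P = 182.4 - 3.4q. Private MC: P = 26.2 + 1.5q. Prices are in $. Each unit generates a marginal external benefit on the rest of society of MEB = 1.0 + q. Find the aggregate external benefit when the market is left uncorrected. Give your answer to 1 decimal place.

$540.0

Market equilibrium (private): 26.2 + 1.5q = 182.4 - 3.4q → q_m = 31.8776.
Total external benefit = ∫₀^{q_m} (1.0 + 1.0q) dq = 1.0×31.8776 + ½×1.0×31.8776² = 539.9683.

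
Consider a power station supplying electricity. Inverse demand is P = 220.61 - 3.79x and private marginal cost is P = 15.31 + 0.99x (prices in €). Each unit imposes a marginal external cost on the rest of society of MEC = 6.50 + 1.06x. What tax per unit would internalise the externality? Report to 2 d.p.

Social marginal cost = private MC + MEC = 21.81 + 2.05x.
Set SMC = demand: 21.81 + 2.05x = 220.61 - 3.79x → x* = 34.0411.
The Pigouvian tax equals MEC at x*: 6.50 + 1.06×34.0411 = 42.5836.

tax = €42.58 per unit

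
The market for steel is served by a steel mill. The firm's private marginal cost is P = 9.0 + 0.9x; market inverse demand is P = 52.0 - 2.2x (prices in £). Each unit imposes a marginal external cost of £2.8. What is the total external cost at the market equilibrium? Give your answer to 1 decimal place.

£38.8

Market equilibrium (private): 9.0 + 0.9x = 52.0 - 2.2x → x_m = 13.8710.
Total external cost = MEC × x_m = 2.8 × 13.8710 = 38.8388.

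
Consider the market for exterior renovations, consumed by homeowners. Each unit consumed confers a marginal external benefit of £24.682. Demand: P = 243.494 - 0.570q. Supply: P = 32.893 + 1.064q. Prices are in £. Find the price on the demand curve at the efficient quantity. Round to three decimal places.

Social marginal benefit = demand + MEB = 268.176 - 0.570q.
Set SMB = MC: 268.176 - 0.570q = 32.893 + 1.064q → q* = 143.9920.
Consumer price on the demand curve at q*: 243.494 − 0.570×143.9920 = 161.4186.

P = £161.419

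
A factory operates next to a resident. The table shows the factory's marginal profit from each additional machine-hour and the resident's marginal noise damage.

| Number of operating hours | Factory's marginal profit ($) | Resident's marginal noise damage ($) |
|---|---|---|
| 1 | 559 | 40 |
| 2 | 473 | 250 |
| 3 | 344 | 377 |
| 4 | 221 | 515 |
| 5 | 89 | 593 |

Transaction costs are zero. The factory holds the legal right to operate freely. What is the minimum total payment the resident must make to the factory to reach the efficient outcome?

$654

Left alone the factory would choose level 5 (marginal profit stays positive).
Efficient level: k* = 2 (marginal profit ≥ marginal noise damage through 2).
The resident must at least cover the factory's forgone profit from cutting 5→2: 344 + 221 + 89 = 654.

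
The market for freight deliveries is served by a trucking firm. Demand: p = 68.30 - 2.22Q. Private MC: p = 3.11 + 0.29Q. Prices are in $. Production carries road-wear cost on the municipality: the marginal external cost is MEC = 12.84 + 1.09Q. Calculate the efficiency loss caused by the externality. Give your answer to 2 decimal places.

DWL = $235.18

Market equilibrium (private): 3.11 + 0.29Q = 68.30 - 2.22Q → Q_m = 25.9721.
Social marginal cost = private MC + MEC = 15.95 + 1.38Q.
Set SMC = demand: 15.95 + 1.38Q = 68.30 - 2.22Q → Q* = 14.5417.
Between Q* and Q_m the wedge SMC − demand runs linearly from 0 to MEC(Q_m), so the loss is a triangle.
DWL = ½ × 11.4304 × 41.1496 = 235.1782.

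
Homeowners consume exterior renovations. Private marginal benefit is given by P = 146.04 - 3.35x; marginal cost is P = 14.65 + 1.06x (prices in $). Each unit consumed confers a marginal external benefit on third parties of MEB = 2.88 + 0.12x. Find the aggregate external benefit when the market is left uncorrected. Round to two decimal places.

Market equilibrium (private): 14.65 + 1.06x = 146.04 - 3.35x → x_m = 29.7937.
Total external benefit = ∫₀^{x_m} (2.88 + 0.12x) dx = 2.88×29.7937 + ½×0.12×29.7937² = 139.0657.

$139.07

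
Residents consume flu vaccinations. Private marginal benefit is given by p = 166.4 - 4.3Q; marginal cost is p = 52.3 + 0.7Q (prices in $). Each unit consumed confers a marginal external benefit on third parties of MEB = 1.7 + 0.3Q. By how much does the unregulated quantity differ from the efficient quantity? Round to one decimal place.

1.8 units

Market equilibrium (private): 52.3 + 0.7Q = 166.4 - 4.3Q → Q_m = 22.8200.
Social marginal benefit = demand + MEB = 168.1 - 4.0Q.
Set SMB = MC: 168.1 - 4.0Q = 52.3 + 0.7Q → Q* = 24.6383.
Gap = |22.8200 − 24.6383| = 1.8183.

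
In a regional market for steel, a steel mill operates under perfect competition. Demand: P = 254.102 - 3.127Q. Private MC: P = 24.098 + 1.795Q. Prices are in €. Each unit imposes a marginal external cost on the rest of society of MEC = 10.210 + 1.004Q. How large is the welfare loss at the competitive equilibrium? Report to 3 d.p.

DWL = €275.351

Market equilibrium (private): 24.098 + 1.795Q = 254.102 - 3.127Q → Q_m = 46.7298.
Social marginal cost = private MC + MEC = 34.308 + 2.799Q.
Set SMC = demand: 34.308 + 2.799Q = 254.102 - 3.127Q → Q* = 37.0898.
Height of the DWL triangle at Q_m is SMC(Q_m) − demand(Q_m) = MEC(Q_m) = 57.1267.
DWL = ½ × 9.6400 × 57.1267 = 275.3507.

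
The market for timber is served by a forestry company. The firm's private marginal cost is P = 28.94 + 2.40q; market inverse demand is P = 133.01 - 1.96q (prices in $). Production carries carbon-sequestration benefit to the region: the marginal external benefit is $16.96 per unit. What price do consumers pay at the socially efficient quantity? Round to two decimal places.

Social marginal cost = private MC − MEB = 11.98 + 2.40q.
Set SMC = demand: 11.98 + 2.40q = 133.01 - 1.96q → q* = 27.7592.
Consumer price on the demand curve at q*: 133.01 − 1.96×27.7592 = 78.6020.

P = $78.60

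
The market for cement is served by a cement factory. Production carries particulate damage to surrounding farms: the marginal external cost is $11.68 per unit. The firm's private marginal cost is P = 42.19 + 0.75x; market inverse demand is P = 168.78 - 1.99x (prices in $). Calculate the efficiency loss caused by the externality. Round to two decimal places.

DWL = $24.89

Market equilibrium (private): 42.19 + 0.75x = 168.78 - 1.99x → x_m = 46.2007.
Social marginal cost = private MC + MEC = 53.87 + 0.75x.
Set SMC = demand: 53.87 + 0.75x = 168.78 - 1.99x → x* = 41.9380.
The welfare-loss triangle has base |x_m − x*| and height MEC(x_m) (the vertical gap between SMC and demand is zero at x* and MEC at x_m).
DWL = ½ × 4.2627 × 11.6800 = 24.8942.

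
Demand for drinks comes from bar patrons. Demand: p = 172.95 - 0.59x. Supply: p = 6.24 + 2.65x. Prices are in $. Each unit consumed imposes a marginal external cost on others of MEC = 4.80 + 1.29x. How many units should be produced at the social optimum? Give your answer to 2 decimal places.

x* = 35.74

Social marginal benefit = demand − MEC = 168.15 - 1.88x.
Set SMB = MC: 168.15 - 1.88x = 6.24 + 2.65x → x* = 35.7417.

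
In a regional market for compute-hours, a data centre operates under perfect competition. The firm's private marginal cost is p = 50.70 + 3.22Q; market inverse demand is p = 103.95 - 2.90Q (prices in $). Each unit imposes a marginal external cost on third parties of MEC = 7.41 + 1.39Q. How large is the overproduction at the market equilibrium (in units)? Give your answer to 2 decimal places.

Market equilibrium (private): 50.70 + 3.22Q = 103.95 - 2.90Q → Q_m = 8.7010.
Social marginal cost = private MC + MEC = 58.11 + 4.61Q.
Set SMC = demand: 58.11 + 4.61Q = 103.95 - 2.90Q → Q* = 6.1039.
Gap = |8.7010 − 6.1039| = 2.5971.

2.60 units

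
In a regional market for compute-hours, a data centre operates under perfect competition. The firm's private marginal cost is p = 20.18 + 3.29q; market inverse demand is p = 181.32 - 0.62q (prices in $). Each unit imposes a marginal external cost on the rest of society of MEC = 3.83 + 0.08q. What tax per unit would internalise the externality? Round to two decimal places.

tax = $6.98 per unit

Social marginal cost = private MC + MEC = 24.01 + 3.37q.
Set SMC = demand: 24.01 + 3.37q = 181.32 - 0.62q → q* = 39.4261.
The Pigouvian tax equals MEC at q*: 3.83 + 0.08×39.4261 = 6.9841.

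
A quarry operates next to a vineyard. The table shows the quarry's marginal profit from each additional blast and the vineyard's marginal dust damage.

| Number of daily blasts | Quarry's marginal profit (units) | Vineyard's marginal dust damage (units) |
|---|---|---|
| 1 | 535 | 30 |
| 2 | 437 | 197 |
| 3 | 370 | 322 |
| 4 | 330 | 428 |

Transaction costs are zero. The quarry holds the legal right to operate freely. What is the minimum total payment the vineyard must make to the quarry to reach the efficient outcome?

Left alone the quarry would choose level 4 (marginal profit stays positive).
Efficient level: k* = 3 (marginal profit ≥ marginal dust damage through 3).
The vineyard must at least cover the quarry's forgone profit from cutting 4→3: 330 = 330.

330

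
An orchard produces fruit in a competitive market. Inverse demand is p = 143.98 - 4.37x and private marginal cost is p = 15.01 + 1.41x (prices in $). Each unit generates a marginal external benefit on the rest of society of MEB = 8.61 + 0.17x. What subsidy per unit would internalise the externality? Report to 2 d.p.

Social marginal cost = private MC − MEB = 6.40 + 1.24x.
Set SMC = demand: 6.40 + 1.24x = 143.98 - 4.37x → x* = 24.5241.
The Pigouvian subsidy equals MEB at x*: 8.61 + 0.17×24.5241 = 12.7791.

subsidy = $12.78 per unit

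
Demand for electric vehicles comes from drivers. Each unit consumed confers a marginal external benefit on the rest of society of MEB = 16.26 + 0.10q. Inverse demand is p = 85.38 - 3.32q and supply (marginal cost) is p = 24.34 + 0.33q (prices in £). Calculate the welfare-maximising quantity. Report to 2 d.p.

Social marginal benefit = demand + MEB = 101.64 - 3.22q.
Set SMB = MC: 101.64 - 3.22q = 24.34 + 0.33q → q* = 21.7746.

q* = 21.77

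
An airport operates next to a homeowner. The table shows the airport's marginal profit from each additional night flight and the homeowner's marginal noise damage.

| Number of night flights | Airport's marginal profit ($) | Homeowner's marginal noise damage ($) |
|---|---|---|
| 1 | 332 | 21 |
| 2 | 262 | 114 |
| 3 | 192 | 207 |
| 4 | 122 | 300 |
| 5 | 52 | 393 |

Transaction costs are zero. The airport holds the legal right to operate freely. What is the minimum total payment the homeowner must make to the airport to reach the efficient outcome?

Left alone the airport would choose level 5 (marginal profit stays positive).
Efficient level: k* = 2 (marginal profit ≥ marginal noise damage through 2).
The homeowner must at least cover the airport's forgone profit from cutting 5→2: 192 + 122 + 52 = 366.

$366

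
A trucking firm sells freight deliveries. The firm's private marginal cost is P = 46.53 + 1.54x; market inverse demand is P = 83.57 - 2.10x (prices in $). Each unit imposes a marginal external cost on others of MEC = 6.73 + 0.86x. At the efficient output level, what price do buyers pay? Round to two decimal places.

Social marginal cost = private MC + MEC = 53.26 + 2.40x.
Set SMC = demand: 53.26 + 2.40x = 83.57 - 2.10x → x* = 6.7356.
Consumer price on the demand curve at x*: 83.57 − 2.10×6.7356 = 69.4252.

P = $69.43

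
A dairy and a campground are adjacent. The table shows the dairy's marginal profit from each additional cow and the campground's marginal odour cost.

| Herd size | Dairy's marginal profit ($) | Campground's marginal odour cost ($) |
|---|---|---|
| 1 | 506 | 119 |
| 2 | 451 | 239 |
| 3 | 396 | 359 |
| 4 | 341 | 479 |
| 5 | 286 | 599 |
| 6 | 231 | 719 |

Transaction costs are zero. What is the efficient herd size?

Bargaining reaches the level where marginal profit last exceeds marginal odour cost.
That holds through level 3 (396 ≥ 359) but not at 4 (341 < 479).

3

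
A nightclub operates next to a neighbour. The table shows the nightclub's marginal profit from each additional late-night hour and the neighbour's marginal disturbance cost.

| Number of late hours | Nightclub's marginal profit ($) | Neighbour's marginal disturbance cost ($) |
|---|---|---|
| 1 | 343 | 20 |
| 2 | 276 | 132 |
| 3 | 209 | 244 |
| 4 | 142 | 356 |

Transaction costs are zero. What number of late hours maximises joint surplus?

2

Bargaining reaches the level where marginal profit last exceeds marginal disturbance cost.
That holds through level 2 (276 ≥ 132) but not at 3 (209 < 244).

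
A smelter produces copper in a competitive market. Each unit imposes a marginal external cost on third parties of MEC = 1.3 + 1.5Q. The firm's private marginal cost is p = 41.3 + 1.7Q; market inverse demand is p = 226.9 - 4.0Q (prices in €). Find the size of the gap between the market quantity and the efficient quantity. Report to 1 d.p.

7.0 units

Market equilibrium (private): 41.3 + 1.7Q = 226.9 - 4.0Q → Q_m = 32.5614.
Social marginal cost = private MC + MEC = 42.6 + 3.2Q.
Set SMC = demand: 42.6 + 3.2Q = 226.9 - 4.0Q → Q* = 25.5972.
Gap = |32.5614 − 25.5972| = 6.9642.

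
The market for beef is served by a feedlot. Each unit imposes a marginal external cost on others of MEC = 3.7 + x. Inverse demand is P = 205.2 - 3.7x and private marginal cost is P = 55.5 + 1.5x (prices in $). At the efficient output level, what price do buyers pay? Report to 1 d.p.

P = $118.1

Social marginal cost = private MC + MEC = 59.2 + 2.5x.
Set SMC = demand: 59.2 + 2.5x = 205.2 - 3.7x → x* = 23.5484.
Consumer price on the demand curve at x*: 205.2 − 3.7×23.5484 = 118.0709.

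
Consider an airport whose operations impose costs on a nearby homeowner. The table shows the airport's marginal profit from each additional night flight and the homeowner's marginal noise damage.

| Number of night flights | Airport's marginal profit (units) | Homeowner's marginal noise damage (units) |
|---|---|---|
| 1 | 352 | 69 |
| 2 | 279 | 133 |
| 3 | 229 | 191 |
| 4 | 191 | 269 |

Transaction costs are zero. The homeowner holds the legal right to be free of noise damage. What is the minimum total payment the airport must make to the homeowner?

Efficient level: marginal profit ≥ marginal noise damage through level 3, so k* = 3.
With the homeowner holding the right, the airport must at least compensate total damage at k*: 69 + 133 + 191 = 393.

393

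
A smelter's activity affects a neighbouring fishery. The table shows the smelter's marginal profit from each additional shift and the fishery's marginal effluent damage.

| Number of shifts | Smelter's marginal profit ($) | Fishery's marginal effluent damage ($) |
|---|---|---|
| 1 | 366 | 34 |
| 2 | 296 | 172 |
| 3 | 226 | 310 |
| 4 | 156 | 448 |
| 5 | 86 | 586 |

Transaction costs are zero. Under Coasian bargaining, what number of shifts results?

2

Bargaining reaches the level where marginal profit last exceeds marginal effluent damage.
That holds through level 2 (296 ≥ 172) but not at 3 (226 < 310).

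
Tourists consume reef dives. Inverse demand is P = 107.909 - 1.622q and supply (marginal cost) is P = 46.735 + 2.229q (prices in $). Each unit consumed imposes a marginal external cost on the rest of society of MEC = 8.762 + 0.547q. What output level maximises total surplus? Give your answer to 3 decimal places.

Social marginal benefit = demand − MEC = 99.147 - 2.169q.
Set SMB = MC: 99.147 - 2.169q = 46.735 + 2.229q → q* = 11.9172.

q* = 11.917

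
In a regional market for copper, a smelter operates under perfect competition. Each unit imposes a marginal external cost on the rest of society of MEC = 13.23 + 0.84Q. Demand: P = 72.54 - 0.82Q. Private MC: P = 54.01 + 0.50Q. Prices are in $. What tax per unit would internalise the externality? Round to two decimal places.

Social marginal cost = private MC + MEC = 67.24 + 1.34Q.
Set SMC = demand: 67.24 + 1.34Q = 72.54 - 0.82Q → Q* = 2.4537.
The Pigouvian tax equals MEC at Q*: 13.23 + 0.84×2.4537 = 15.2911.

tax = $15.29 per unit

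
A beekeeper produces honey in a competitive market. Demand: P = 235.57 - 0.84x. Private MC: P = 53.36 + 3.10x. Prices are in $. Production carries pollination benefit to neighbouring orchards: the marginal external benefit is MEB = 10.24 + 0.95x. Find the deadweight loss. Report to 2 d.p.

Market equilibrium (private): 53.36 + 3.10x = 235.57 - 0.84x → x_m = 46.2462.
Social marginal cost = private MC − MEB = 43.12 + 2.15x.
Set SMC = demand: 43.12 + 2.15x = 235.57 - 0.84x → x* = 64.3645.
The loss is the area between SMC and demand from x* to x_m; with linear curves that's a triangle of height MEB(x_m).
DWL = ½ × 18.1183 × 54.1739 = 490.7695.

DWL = $490.77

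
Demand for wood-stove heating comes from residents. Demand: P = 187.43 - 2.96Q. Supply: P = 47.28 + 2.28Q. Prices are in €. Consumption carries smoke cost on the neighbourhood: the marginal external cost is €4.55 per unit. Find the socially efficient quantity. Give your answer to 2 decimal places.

Q* = 25.88

Social marginal benefit = demand − MEC = 182.88 - 2.96Q.
Set SMB = MC: 182.88 - 2.96Q = 47.28 + 2.28Q → Q* = 25.8779.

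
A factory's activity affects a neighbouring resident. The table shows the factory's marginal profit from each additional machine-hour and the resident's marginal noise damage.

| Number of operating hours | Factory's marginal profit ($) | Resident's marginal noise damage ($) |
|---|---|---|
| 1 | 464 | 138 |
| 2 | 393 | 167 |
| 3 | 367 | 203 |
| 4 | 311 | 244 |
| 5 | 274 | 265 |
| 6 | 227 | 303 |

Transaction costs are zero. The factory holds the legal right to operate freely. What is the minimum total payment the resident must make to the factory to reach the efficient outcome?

Left alone the factory would choose level 6 (marginal profit stays positive).
Efficient level: k* = 5 (marginal profit ≥ marginal noise damage through 5).
The resident must at least cover the factory's forgone profit from cutting 6→5: 227 = 227.

$227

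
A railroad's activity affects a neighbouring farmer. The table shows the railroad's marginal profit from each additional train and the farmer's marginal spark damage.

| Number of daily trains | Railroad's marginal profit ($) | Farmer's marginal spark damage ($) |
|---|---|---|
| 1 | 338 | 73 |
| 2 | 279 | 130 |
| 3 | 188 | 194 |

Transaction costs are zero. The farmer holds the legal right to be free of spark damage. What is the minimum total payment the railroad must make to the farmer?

Efficient level: marginal profit ≥ marginal spark damage through level 2, so k* = 2.
With the farmer holding the right, the railroad must at least compensate total damage at k*: 73 + 130 = 203.

$203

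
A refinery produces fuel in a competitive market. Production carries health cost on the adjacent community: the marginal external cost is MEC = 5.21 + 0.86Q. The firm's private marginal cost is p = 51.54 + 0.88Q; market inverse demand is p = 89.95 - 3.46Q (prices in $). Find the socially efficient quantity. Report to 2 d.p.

Q* = 6.38

Social marginal cost = private MC + MEC = 56.75 + 1.74Q.
Set SMC = demand: 56.75 + 1.74Q = 89.95 - 3.46Q → Q* = 6.3846.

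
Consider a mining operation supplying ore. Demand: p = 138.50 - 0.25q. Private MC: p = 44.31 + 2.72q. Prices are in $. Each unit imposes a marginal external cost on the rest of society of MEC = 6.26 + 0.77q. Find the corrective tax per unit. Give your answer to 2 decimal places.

Social marginal cost = private MC + MEC = 50.57 + 3.49q.
Set SMC = demand: 50.57 + 3.49q = 138.50 - 0.25q → q* = 23.5107.
The Pigouvian tax equals MEC at q*: 6.26 + 0.77×23.5107 = 24.3632.

tax = $24.36 per unit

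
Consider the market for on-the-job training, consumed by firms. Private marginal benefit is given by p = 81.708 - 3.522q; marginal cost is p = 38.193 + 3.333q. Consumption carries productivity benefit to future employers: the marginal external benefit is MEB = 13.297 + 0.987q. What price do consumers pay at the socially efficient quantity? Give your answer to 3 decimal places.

P = 47.609

Social marginal benefit = demand + MEB = 95.005 - 2.535q.
Set SMB = MC: 95.005 - 2.535q = 38.193 + 3.333q → q* = 9.6817.
Consumer price on the demand curve at q*: 81.708 − 3.522×9.6817 = 47.6091.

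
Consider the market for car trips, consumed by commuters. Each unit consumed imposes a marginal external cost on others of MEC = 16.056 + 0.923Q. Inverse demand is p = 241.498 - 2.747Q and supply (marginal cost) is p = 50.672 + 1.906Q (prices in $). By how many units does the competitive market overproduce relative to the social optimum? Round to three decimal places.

9.668 units

Market equilibrium (private): 50.672 + 1.906Q = 241.498 - 2.747Q → Q_m = 41.0114.
Social marginal benefit = demand − MEC = 225.442 - 3.670Q.
Set SMB = MC: 225.442 - 3.670Q = 50.672 + 1.906Q → Q* = 31.3433.
Gap = |41.0114 − 31.3433| = 9.6681.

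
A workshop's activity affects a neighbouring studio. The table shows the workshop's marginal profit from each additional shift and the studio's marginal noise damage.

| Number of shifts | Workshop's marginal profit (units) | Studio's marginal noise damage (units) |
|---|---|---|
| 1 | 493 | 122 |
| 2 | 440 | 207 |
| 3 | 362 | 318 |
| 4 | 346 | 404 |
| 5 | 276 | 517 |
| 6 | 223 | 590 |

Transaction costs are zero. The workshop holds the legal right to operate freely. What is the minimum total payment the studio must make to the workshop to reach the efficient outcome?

Left alone the workshop would choose level 6 (marginal profit stays positive).
Efficient level: k* = 3 (marginal profit ≥ marginal noise damage through 3).
The studio must at least cover the workshop's forgone profit from cutting 6→3: 346 + 276 + 223 = 845.

845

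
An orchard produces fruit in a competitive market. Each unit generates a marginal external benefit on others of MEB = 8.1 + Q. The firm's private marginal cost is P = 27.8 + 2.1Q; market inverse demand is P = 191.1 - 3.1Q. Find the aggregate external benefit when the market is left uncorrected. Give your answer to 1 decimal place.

747.5

Market equilibrium (private): 27.8 + 2.1Q = 191.1 - 3.1Q → Q_m = 31.4038.
Total external benefit = ∫₀^{Q_m} (8.1 + 1.0Q) dQ = 8.1×31.4038 + ½×1.0×31.4038² = 747.4701.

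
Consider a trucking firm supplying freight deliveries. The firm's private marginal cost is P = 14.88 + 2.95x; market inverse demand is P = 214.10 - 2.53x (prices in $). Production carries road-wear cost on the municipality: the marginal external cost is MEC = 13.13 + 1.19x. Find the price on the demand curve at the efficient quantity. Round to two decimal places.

Social marginal cost = private MC + MEC = 28.01 + 4.14x.
Set SMC = demand: 28.01 + 4.14x = 214.10 - 2.53x → x* = 27.8996.
Consumer price on the demand curve at x*: 214.10 − 2.53×27.8996 = 143.5140.

P = $143.51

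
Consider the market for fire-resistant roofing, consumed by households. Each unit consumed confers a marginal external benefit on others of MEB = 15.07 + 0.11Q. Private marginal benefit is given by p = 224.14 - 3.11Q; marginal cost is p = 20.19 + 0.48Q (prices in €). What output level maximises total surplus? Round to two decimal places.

Social marginal benefit = demand + MEB = 239.21 - 3.00Q.
Set SMB = MC: 239.21 - 3.00Q = 20.19 + 0.48Q → Q* = 62.9368.

Q* = 62.94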